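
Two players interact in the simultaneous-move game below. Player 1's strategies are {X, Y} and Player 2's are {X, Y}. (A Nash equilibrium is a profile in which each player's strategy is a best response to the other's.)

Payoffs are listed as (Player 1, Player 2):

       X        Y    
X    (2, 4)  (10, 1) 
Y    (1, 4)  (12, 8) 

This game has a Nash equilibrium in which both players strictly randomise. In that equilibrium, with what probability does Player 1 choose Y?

Let r be the probability that Player 1 plays X. In a completely mixed equilibrium, Player 2 must be indifferent between X and Y.
Player 2's expected payoff from X is 4r + 4(1−r); from Y it is r + 8(1−r).
Setting these equal: 4 = −7r + 8, so r = 4/7.
Therefore Player 1 plays Y with probability 1 − 4/7 = 3/7.

3/7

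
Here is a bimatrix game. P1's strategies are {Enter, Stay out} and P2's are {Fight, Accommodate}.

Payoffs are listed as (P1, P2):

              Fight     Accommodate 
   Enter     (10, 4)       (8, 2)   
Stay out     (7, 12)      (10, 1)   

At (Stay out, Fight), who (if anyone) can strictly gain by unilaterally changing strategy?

P1

P1 at (Stay out, Fight) earns 7; deviating to Enter yields 10 — a strict improvement.
P2 earns 12; deviating to Accommodate yields 1 — not better.
Only P1 has a strictly profitable deviation.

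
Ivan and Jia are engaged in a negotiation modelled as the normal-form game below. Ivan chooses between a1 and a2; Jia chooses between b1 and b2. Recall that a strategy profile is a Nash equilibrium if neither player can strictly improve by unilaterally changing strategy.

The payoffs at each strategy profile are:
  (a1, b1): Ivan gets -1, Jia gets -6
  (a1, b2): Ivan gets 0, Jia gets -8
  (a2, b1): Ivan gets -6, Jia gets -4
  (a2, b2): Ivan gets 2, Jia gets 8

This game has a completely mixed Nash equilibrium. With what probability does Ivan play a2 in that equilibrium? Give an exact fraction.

Let p be the probability that Ivan plays a1. In a completely mixed equilibrium, Jia must be indifferent between b1 and b2.
Jia's expected payoff from b1 is −6p − 4(1−p); from b2 it is −8p + 8(1−p).
Setting these equal: −2p − 4 = −16p + 8, so p = 6/7.
Therefore Ivan plays a2 with probability 1 − 6/7 = 1/7.

1/7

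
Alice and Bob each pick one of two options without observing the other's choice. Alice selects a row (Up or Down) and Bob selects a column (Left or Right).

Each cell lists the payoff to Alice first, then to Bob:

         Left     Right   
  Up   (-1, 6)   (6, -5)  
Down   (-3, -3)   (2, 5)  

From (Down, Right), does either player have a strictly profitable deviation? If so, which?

Alice

Alice at (Down, Right) earns 2; deviating to Up yields 6 — a strict improvement.
Bob earns 5; deviating to Left yields -3 — not better.
Only Alice has a strictly profitable deviation.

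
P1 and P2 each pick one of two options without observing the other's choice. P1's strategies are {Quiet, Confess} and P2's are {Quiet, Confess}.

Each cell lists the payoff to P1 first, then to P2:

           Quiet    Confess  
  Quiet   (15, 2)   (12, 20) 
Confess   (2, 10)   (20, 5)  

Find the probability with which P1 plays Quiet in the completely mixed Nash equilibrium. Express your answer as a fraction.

5/23

Let x be the probability that P1 plays Quiet. In a completely mixed equilibrium, P2 must be indifferent between Quiet and Confess.
P2's expected payoff from Quiet is 2x + 10(1−x); from Confess it is 20x + 5(1−x).
Setting these equal: −8x + 10 = 15x + 5, so x = 5/23.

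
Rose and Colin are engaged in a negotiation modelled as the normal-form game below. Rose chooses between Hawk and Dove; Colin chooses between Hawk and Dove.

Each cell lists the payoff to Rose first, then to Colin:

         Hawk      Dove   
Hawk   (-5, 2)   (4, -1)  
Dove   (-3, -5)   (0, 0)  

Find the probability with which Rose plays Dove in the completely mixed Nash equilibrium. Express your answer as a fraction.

Let p be the probability that Rose plays Hawk. In a completely mixed equilibrium, Colin must be indifferent between Hawk and Dove.
Colin's expected payoff from Hawk is 2p − 5(1−p); from Dove it is −p.
Setting these equal: 7p − 5 = −p, so p = 5/8.
Therefore Rose plays Dove with probability 1 − 5/8 = 3/8.

3/8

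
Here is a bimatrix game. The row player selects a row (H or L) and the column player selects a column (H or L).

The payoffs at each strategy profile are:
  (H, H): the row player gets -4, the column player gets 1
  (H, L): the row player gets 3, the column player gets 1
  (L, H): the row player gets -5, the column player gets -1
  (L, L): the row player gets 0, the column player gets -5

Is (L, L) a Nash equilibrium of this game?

At (L, L), the row player earns 0; switching to H would give 3, so the row player would deviate.
The column player earns -5; switching to H would give -1, so the column player would deviate.
Since at least one player can profitably deviate, this is not a Nash equilibrium.

No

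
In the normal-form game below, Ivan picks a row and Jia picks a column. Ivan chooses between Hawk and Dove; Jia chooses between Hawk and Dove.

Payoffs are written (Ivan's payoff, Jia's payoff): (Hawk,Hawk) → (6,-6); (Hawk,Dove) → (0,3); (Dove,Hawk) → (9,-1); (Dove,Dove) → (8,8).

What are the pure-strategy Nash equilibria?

(Dove, Dove)

(Hawk, Hawk): Ivan prefers Dove (9 > 6); Jia prefers Dove (3 > -6) — not an equilibrium.
(Hawk, Dove): Ivan prefers Dove (8 > 0) — not an equilibrium.
(Dove, Hawk): Jia prefers Dove (8 > -1) — not an equilibrium.
(Dove, Dove): Ivan gets 8 ≥ 0 from Hawk, and Jia gets 8 ≥ -1 from Hawk — Nash equilibrium.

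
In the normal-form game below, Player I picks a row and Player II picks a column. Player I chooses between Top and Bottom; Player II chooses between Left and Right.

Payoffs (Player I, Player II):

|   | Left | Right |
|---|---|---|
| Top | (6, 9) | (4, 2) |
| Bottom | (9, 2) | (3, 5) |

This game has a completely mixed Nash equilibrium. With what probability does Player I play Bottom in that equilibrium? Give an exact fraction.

7/10

Let x be the probability that Player I plays Top. In a completely mixed equilibrium, Player II must be indifferent between Left and Right.
Player II's expected payoff from Left is 9x + 2(1−x); from Right it is 2x + 5(1−x).
Setting these equal: 7x + 2 = −3x + 5, so x = 3/10.
Therefore Player I plays Bottom with probability 1 − 3/10 = 7/10.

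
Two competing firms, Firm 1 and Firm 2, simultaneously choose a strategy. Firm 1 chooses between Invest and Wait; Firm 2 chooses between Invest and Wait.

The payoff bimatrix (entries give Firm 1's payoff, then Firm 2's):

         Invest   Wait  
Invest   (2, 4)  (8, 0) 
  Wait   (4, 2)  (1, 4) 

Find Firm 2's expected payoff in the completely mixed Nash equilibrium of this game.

8/3

First find x, the probability Firm 1 plays Invest, from Firm 2's indifference between Invest and Wait: 4x + 2(1−x) = 4(1−x), giving x = 1/3.
Since Firm 2 is indifferent in equilibrium, Firm 2's expected payoff equals the payoff from either column against (1/3, 2/3). Using Invest: 4(1/3) + 2(2/3) = 8/3.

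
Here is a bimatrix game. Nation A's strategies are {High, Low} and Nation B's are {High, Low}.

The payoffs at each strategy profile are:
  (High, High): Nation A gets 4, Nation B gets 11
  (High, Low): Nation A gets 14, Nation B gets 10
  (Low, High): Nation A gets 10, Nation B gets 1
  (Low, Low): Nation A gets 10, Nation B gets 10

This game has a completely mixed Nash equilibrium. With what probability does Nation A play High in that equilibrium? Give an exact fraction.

9/10

Let r be the probability that Nation A plays High. In a completely mixed equilibrium, Nation B must be indifferent between High and Low.
Nation B's expected payoff from High is 11r + (1−r); from Low it is 10r + 10(1−r).
Setting these equal: 10r + 1 = 10, so r = 9/10.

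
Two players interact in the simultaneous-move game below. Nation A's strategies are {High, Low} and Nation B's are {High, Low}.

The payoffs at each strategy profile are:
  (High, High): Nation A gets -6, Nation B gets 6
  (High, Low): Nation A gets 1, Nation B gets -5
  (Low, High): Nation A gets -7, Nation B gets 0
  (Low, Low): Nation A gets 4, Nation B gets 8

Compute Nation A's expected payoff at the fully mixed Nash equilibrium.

-17/4

First find q, the probability Nation B plays High, from Nation A's indifference between High and Low: −6q + (1−q) = −7q + 4(1−q), giving q = 3/4.
Since Nation A is indifferent in equilibrium, Nation A's expected payoff equals the payoff from either row against (3/4, 1/4). Using High: −6(3/4) + (1/4) = -17/4.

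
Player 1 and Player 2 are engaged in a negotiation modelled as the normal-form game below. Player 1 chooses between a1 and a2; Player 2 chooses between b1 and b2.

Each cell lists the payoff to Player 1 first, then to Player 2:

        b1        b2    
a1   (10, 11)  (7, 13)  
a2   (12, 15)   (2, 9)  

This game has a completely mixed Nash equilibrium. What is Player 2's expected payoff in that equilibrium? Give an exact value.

First find x, the probability Player 1 plays a1, from Player 2's indifference between b1 and b2: 11x + 15(1−x) = 13x + 9(1−x), giving x = 3/4.
Since Player 2 is indifferent in equilibrium, Player 2's expected payoff equals the payoff from either column against (3/4, 1/4). Using b1: 11(3/4) + 15(1/4) = 12.

12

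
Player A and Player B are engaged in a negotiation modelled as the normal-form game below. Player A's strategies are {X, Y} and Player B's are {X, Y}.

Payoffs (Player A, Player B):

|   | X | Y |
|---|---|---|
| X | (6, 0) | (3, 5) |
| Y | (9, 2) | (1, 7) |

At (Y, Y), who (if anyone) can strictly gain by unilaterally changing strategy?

Player A at (Y, Y) earns 1; deviating to X yields 3 — a strict improvement.
Player B earns 7; deviating to X yields 2 — not better.
Only Player A has a strictly profitable deviation.

Player A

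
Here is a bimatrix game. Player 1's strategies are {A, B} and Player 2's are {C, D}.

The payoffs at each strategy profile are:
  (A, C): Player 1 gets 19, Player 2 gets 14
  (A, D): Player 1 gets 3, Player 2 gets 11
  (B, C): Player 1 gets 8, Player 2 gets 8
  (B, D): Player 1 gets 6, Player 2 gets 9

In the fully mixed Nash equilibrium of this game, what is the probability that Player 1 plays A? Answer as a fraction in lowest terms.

1/4

Let r be the probability that Player 1 plays A. In a completely mixed equilibrium, Player 2 must be indifferent between C and D.
Player 2's expected payoff from C is 14r + 8(1−r); from D it is 11r + 9(1−r).
Setting these equal: 6r + 8 = 2r + 9, so r = 1/4.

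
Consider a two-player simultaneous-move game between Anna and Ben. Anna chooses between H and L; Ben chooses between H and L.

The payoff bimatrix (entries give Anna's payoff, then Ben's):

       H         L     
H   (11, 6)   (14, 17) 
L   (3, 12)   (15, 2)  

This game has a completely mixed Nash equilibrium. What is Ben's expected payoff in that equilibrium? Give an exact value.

First find x, the probability Anna plays H, from Ben's indifference between H and L: 6x + 12(1−x) = 17x + 2(1−x), giving x = 10/21.
Since Ben is indifferent in equilibrium, Ben's expected payoff equals the payoff from either column against (10/21, 11/21). Using H: 6(10/21) + 12(11/21) = 64/7.

64/7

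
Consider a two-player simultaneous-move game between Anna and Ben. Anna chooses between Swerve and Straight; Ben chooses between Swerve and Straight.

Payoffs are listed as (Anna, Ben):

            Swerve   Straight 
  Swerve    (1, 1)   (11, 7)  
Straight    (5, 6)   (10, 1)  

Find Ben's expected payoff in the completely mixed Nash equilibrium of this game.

First find p, the probability Anna plays Swerve, from Ben's indifference between Swerve and Straight: p + 6(1−p) = 7p + (1−p), giving p = 5/11.
Since Ben is indifferent in equilibrium, Ben's expected payoff equals the payoff from either column against (5/11, 6/11). Using Swerve: (5/11) + 6(6/11) = 41/11.

41/11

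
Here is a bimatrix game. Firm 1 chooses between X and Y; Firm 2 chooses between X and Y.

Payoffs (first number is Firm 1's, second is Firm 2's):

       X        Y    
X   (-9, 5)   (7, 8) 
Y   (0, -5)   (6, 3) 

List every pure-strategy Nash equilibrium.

(X, X): Firm 1 prefers Y (0 > -9); Firm 2 prefers Y (8 > 5) — not an equilibrium.
(X, Y): Firm 1 gets 7 ≥ 6 from Y, and Firm 2 gets 8 ≥ 5 from X — Nash equilibrium.
(Y, X): Firm 2 prefers Y (3 > -5) — not an equilibrium.
(Y, Y): Firm 1 prefers X (7 > 6) — not an equilibrium.

(X, Y)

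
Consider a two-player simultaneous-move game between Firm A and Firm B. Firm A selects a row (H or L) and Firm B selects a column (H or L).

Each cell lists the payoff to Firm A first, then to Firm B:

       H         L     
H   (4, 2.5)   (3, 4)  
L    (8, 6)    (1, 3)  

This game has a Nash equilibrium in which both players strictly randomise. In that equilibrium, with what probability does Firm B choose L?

2/3

Let c be the probability that Firm B plays H. In a completely mixed equilibrium, Firm A must be indifferent between H and L.
Firm A's expected payoff from H is 4c + 3(1−c); from L it is 8c + (1−c).
Setting these equal: c + 3 = 7c + 1, so c = 1/3.
Therefore Firm B plays L with probability 1 − 1/3 = 2/3.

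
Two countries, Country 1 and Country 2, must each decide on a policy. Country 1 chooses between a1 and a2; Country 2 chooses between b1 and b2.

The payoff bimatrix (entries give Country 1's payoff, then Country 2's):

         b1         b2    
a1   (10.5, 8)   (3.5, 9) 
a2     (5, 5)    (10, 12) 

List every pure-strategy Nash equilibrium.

(a2, b2)

(a1, b1): Country 2 prefers b2 (9 > 8) — not an equilibrium.
(a1, b2): Country 1 prefers a2 (10 > 3.5) — not an equilibrium.
(a2, b1): Country 1 prefers a1 (10.5 > 5); Country 2 prefers b2 (12 > 5) — not an equilibrium.
(a2, b2): Country 1 gets 10 ≥ 3.5 from a1, and Country 2 gets 12 ≥ 5 from b1 — Nash equilibrium.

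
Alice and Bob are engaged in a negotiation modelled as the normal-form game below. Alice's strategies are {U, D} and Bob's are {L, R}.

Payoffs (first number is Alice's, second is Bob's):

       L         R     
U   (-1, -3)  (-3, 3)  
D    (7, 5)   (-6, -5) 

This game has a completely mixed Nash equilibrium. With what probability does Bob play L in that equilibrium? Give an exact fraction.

Let y be the probability that Bob plays L. In a completely mixed equilibrium, Alice must be indifferent between U and D.
Alice's expected payoff from U is −y − 3(1−y); from D it is 7y − 6(1−y).
Setting these equal: 2y − 3 = 13y − 6, so y = 3/11.

3/11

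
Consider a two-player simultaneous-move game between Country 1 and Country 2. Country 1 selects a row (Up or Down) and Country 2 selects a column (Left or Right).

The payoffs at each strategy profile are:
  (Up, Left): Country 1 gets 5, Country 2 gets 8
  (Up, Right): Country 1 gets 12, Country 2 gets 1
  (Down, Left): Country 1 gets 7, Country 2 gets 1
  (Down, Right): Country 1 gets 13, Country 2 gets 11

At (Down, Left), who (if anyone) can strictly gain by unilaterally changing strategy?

Country 2

Country 1 at (Down, Left) earns 7; deviating to Up yields 5 — not better.
Country 2 earns 1; deviating to Right yields 11 — a strict improvement.
Only Country 2 has a strictly profitable deviation.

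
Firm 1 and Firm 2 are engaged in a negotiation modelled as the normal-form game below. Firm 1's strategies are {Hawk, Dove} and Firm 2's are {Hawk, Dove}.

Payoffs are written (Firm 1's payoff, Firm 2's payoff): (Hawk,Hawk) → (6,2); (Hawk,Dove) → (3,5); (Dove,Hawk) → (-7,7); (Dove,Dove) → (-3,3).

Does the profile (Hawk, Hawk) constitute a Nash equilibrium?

At (Hawk, Hawk), Firm 1 earns 6; switching to Dove would give -7, so Firm 1 has no profitable deviation.
Firm 2 earns 2; switching to Dove would give 5, so Firm 2 would deviate.
Since at least one player can profitably deviate, this is not a Nash equilibrium.

No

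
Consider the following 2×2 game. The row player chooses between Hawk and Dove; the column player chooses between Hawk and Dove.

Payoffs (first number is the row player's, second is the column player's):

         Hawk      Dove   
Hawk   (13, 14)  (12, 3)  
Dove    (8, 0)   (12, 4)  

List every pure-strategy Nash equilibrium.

(Hawk, Hawk): the row player gets 13 ≥ 8 from Dove, and the column player gets 14 ≥ 3 from Dove — Nash equilibrium.
(Hawk, Dove): the column player prefers Hawk (14 > 3) — not an equilibrium.
(Dove, Hawk): the row player prefers Hawk (13 > 8); the column player prefers Dove (4 > 0) — not an equilibrium.
(Dove, Dove): the row player gets 12 ≥ 12 from Hawk, and the column player gets 4 ≥ 0 from Hawk — Nash equilibrium.

(Hawk, Hawk) and (Dove, Dove)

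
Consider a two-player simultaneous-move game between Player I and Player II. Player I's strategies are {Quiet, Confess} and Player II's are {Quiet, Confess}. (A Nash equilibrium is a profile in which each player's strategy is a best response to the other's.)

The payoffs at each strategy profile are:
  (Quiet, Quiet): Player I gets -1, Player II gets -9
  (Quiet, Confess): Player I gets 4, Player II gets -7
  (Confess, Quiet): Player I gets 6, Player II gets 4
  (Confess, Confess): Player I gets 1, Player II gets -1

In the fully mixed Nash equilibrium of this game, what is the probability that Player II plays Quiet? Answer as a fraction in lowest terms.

3/10

Let q be the probability that Player II plays Quiet. In a completely mixed equilibrium, Player I must be indifferent between Quiet and Confess.
Player I's expected payoff from Quiet is −q + 4(1−q); from Confess it is 6q + (1−q).
Setting these equal: −5q + 4 = 5q + 1, so q = 3/10.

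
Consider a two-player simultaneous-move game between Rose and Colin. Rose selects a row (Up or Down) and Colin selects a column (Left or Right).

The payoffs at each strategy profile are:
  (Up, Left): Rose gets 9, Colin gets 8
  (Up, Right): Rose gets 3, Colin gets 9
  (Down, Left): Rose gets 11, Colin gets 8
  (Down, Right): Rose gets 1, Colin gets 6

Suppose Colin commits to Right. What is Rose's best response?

Against Right, Rose earns 3 from Up and 1 from Down.
So Up is the best response.

Up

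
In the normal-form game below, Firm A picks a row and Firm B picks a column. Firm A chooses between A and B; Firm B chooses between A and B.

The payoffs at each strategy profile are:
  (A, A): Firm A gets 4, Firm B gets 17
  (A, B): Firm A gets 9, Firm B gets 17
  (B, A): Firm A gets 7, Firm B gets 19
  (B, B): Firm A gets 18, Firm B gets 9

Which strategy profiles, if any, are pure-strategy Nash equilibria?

(B, A)

(A, A): Firm A prefers B (7 > 4) — not an equilibrium.
(A, B): Firm A prefers B (18 > 9) — not an equilibrium.
(B, A): Firm A gets 7 ≥ 4 from A, and Firm B gets 19 ≥ 9 from B — Nash equilibrium.
(B, B): Firm B prefers A (19 > 9) — not an equilibrium.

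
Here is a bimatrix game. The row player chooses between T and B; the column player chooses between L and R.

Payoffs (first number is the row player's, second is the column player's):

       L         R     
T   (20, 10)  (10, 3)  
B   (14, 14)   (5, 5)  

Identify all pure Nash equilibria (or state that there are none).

(T, L): the row player gets 20 ≥ 14 from B, and the column player gets 10 ≥ 3 from R — Nash equilibrium.
(T, R): the column player prefers L (10 > 3) — not an equilibrium.
(B, L): the row player prefers T (20 > 14) — not an equilibrium.
(B, R): the row player prefers T (10 > 5); the column player prefers L (14 > 5) — not an equilibrium.

(T, L)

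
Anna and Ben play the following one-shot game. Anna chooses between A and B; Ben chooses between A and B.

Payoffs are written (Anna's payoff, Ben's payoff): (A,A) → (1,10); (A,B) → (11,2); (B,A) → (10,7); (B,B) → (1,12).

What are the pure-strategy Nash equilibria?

(A, A): Anna prefers B (10 > 1) — not an equilibrium.
(A, B): Ben prefers A (10 > 2) — not an equilibrium.
(B, A): Ben prefers B (12 > 7) — not an equilibrium.
(B, B): Anna prefers A (11 > 1) — not an equilibrium.

none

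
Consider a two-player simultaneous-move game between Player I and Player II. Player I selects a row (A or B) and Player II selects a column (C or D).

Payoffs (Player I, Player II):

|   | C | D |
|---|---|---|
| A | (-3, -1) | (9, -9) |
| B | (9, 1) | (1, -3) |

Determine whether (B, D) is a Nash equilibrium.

No

At (B, D), Player I earns 1; switching to A would give 9, so Player I would deviate.
Player II earns -3; switching to C would give 1, so Player II would deviate.
Since at least one player can profitably deviate, this is not a Nash equilibrium.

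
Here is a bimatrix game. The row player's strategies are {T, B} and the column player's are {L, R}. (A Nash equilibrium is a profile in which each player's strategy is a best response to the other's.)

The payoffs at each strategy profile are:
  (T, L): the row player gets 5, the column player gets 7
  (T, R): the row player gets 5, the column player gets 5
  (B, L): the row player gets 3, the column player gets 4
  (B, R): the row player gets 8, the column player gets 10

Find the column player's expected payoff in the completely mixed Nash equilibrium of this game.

25/4

First find p, the probability the row player plays T, from the column player's indifference between L and R: 7p + 4(1−p) = 5p + 10(1−p), giving p = 3/4.
Since the column player is indifferent in equilibrium, the column player's expected payoff equals the payoff from either column against (3/4, 1/4). Using L: 7(3/4) + 4(1/4) = 25/4.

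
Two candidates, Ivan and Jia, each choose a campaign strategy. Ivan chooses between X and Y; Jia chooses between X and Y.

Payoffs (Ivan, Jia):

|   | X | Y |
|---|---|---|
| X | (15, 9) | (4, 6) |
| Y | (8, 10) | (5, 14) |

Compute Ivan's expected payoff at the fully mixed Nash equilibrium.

First find q, the probability Jia plays X, from Ivan's indifference between X and Y: 15q + 4(1−q) = 8q + 5(1−q), giving q = 1/8.
Since Ivan is indifferent in equilibrium, Ivan's expected payoff equals the payoff from either row against (1/8, 7/8). Using X: 15(1/8) + 4(7/8) = 43/8.

43/8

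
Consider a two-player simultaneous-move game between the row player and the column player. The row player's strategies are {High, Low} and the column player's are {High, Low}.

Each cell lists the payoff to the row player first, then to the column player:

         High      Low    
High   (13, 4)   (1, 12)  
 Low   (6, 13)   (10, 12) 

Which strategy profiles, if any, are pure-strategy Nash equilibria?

none

(High, High): the column player prefers Low (12 > 4) — not an equilibrium.
(High, Low): the row player prefers Low (10 > 1) — not an equilibrium.
(Low, High): the row player prefers High (13 > 6) — not an equilibrium.
(Low, Low): the column player prefers High (13 > 12) — not an equilibrium.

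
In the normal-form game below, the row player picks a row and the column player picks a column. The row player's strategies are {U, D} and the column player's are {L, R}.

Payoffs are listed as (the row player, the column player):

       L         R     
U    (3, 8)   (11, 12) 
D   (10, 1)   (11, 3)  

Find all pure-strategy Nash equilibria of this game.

(U, R) and (D, R)

(U, L): the row player prefers D (10 > 3); the column player prefers R (12 > 8) — not an equilibrium.
(U, R): the row player gets 11 ≥ 11 from D, and the column player gets 12 ≥ 8 from L — Nash equilibrium.
(D, L): the column player prefers R (3 > 1) — not an equilibrium.
(D, R): the row player gets 11 ≥ 11 from U, and the column player gets 3 ≥ 1 from L — Nash equilibrium.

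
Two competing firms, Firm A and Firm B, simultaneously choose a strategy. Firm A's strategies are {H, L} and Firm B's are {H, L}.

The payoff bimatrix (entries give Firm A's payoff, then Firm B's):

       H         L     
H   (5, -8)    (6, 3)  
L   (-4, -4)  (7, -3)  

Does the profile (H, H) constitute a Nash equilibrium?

At (H, H), Firm A earns 5; switching to L would give -4, so Firm A has no profitable deviation.
Firm B earns -8; switching to L would give 3, so Firm B would deviate.
Since at least one player can profitably deviate, this is not a Nash equilibrium.

No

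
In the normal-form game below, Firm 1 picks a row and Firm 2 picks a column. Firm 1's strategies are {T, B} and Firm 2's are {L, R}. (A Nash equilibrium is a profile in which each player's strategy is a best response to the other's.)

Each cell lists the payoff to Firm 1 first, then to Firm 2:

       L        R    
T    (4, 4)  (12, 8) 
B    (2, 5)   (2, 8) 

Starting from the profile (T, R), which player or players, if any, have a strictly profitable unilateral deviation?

Firm 1 at (T, R) earns 12; deviating to B yields 2 — not better.
Firm 2 earns 8; deviating to L yields 4 — not better.
Neither player can strictly improve; the profile is a Nash equilibrium.

Neither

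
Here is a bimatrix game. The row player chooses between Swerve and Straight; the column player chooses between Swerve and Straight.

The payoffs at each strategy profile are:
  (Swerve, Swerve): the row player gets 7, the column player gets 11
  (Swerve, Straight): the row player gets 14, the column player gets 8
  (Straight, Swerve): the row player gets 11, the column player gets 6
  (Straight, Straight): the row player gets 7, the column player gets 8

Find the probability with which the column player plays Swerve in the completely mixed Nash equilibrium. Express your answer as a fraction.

Let q be the probability that the column player plays Swerve. In a completely mixed equilibrium, the row player must be indifferent between Swerve and Straight.
The row player's expected payoff from Swerve is 7q + 14(1−q); from Straight it is 11q + 7(1−q).
Setting these equal: −7q + 14 = 4q + 7, so q = 7/11.

7/11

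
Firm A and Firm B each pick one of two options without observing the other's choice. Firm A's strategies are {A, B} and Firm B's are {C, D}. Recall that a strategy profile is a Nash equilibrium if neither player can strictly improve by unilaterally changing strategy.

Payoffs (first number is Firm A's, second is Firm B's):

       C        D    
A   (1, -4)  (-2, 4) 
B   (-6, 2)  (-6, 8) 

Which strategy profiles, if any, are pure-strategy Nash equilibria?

(A, D)

(A, C): Firm B prefers D (4 > -4) — not an equilibrium.
(A, D): Firm A gets -2 ≥ -6 from B, and Firm B gets 4 ≥ -4 from C — Nash equilibrium.
(B, C): Firm A prefers A (1 > -6); Firm B prefers D (8 > 2) — not an equilibrium.
(B, D): Firm A prefers A (-2 > -6) — not an equilibrium.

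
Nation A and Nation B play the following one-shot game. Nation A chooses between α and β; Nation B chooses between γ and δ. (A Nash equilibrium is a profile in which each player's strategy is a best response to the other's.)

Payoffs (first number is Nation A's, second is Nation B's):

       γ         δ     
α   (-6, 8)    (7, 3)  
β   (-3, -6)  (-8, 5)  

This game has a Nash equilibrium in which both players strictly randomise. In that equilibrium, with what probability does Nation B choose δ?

1/6

Let q be the probability that Nation B plays γ. In a completely mixed equilibrium, Nation A must be indifferent between α and β.
Nation A's expected payoff from α is −6q + 7(1−q); from β it is −3q − 8(1−q).
Setting these equal: −13q + 7 = 5q − 8, so q = 5/6.
Therefore Nation B plays δ with probability 1 − 5/6 = 1/6.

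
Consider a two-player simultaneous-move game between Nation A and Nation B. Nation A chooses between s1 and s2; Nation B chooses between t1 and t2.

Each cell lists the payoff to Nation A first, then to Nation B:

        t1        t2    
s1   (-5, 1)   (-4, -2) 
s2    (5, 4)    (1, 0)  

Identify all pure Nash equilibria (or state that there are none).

(s1, t1): Nation A prefers s2 (5 > -5) — not an equilibrium.
(s1, t2): Nation A prefers s2 (1 > -4); Nation B prefers t1 (1 > -2) — not an equilibrium.
(s2, t1): Nation A gets 5 ≥ -5 from s1, and Nation B gets 4 ≥ 0 from t2 — Nash equilibrium.
(s2, t2): Nation B prefers t1 (4 > 0) — not an equilibrium.

(s2, t1)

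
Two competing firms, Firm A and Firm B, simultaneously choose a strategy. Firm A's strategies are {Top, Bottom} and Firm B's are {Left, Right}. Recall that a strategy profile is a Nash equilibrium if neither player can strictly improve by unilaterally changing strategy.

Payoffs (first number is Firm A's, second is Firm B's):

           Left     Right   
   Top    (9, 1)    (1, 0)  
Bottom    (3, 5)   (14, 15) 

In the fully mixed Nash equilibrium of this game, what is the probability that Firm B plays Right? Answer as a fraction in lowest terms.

6/19

Let q be the probability that Firm B plays Left. In a completely mixed equilibrium, Firm A must be indifferent between Top and Bottom.
Firm A's expected payoff from Top is 9q + (1−q); from Bottom it is 3q + 14(1−q).
Setting these equal: 8q + 1 = −11q + 14, so q = 13/19.
Therefore Firm B plays Right with probability 1 − 13/19 = 6/19.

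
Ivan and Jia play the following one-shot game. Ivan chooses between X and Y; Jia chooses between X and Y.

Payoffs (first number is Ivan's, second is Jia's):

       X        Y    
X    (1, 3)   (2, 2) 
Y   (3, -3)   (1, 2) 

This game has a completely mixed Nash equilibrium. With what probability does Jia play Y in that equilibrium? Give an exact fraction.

Let y be the probability that Jia plays X. In a completely mixed equilibrium, Ivan must be indifferent between X and Y.
Ivan's expected payoff from X is y + 2(1−y); from Y it is 3y + (1−y).
Setting these equal: −y + 2 = 2y + 1, so y = 1/3.
Therefore Jia plays Y with probability 1 − 1/3 = 2/3.

2/3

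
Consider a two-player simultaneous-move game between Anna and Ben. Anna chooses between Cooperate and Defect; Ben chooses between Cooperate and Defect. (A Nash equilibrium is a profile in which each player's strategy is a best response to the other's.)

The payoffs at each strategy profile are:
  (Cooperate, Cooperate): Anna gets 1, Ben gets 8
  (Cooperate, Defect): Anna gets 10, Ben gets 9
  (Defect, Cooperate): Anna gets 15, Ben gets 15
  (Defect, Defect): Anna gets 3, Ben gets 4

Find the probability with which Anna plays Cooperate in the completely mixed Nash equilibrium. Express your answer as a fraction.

11/12

Let r be the probability that Anna plays Cooperate. In a completely mixed equilibrium, Ben must be indifferent between Cooperate and Defect.
Ben's expected payoff from Cooperate is 8r + 15(1−r); from Defect it is 9r + 4(1−r).
Setting these equal: −7r + 15 = 5r + 4, so r = 11/12.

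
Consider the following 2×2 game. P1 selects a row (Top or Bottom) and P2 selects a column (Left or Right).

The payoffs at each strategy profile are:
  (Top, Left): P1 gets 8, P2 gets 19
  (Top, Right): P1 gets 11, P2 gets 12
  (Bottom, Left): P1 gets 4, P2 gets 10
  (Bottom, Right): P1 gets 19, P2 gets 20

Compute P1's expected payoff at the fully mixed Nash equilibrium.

9

First find q, the probability P2 plays Left, from P1's indifference between Top and Bottom: 8q + 11(1−q) = 4q + 19(1−q), giving q = 2/3.
Since P1 is indifferent in equilibrium, P1's expected payoff equals the payoff from either row against (2/3, 1/3). Using Top: 8(2/3) + 11(1/3) = 9.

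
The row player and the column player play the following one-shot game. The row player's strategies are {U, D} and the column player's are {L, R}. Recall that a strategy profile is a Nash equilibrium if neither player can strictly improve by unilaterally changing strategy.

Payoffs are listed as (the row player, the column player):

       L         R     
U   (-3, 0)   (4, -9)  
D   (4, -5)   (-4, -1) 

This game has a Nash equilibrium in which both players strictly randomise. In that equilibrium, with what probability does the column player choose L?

8/15

Let q be the probability that the column player plays L. In a completely mixed equilibrium, the row player must be indifferent between U and D.
The row player's expected payoff from U is −3q + 4(1−q); from D it is 4q − 4(1−q).
Setting these equal: −7q + 4 = 8q − 4, so q = 8/15.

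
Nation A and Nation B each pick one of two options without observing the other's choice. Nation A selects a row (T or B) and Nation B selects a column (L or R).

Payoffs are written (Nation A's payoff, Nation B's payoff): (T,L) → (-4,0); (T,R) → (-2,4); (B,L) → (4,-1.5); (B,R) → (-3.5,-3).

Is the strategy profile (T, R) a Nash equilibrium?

At (T, R), Nation A earns -2; switching to B would give -3.5, so Nation A has no profitable deviation.
Nation B earns 4; switching to L would give 0, so Nation B has no profitable deviation.
Neither player can gain by a unilateral deviation, so this profile is a Nash equilibrium.

Yes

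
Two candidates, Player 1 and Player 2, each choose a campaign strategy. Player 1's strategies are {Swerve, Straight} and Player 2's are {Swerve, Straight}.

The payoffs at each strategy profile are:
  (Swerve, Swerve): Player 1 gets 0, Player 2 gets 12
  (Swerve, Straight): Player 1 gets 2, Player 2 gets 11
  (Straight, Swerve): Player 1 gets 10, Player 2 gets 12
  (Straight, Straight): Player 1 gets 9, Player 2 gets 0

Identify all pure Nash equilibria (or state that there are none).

(Straight, Swerve)

(Swerve, Swerve): Player 1 prefers Straight (10 > 0) — not an equilibrium.
(Swerve, Straight): Player 1 prefers Straight (9 > 2); Player 2 prefers Swerve (12 > 11) — not an equilibrium.
(Straight, Swerve): Player 1 gets 10 ≥ 0 from Swerve, and Player 2 gets 12 ≥ 0 from Straight — Nash equilibrium.
(Straight, Straight): Player 2 prefers Swerve (12 > 0) — not an equilibrium.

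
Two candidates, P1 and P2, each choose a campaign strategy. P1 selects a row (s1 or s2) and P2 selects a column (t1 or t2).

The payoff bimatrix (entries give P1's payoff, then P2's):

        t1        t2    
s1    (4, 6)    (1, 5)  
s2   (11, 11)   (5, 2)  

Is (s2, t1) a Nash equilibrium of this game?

Yes

At (s2, t1), P1 earns 11; switching to s1 would give 4, so P1 has no profitable deviation.
P2 earns 11; switching to t2 would give 2, so P2 has no profitable deviation.
Neither player can gain by a unilateral deviation, so this profile is a Nash equilibrium.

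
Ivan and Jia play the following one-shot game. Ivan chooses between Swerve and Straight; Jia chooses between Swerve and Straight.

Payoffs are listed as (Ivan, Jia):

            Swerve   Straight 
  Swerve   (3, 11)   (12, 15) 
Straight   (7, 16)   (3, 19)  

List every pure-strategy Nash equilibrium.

(Swerve, Swerve): Ivan prefers Straight (7 > 3); Jia prefers Straight (15 > 11) — not an equilibrium.
(Swerve, Straight): Ivan gets 12 ≥ 3 from Straight, and Jia gets 15 ≥ 11 from Swerve — Nash equilibrium.
(Straight, Swerve): Jia prefers Straight (19 > 16) — not an equilibrium.
(Straight, Straight): Ivan prefers Swerve (12 > 3) — not an equilibrium.

(Swerve, Straight)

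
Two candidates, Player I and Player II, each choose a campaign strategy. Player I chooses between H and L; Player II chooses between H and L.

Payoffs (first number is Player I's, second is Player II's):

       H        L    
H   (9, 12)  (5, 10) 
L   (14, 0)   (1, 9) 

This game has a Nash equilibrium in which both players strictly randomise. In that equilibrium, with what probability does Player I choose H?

9/11

Let x be the probability that Player I plays H. In a completely mixed equilibrium, Player II must be indifferent between H and L.
Player II's expected payoff from H is 12x; from L it is 10x + 9(1−x).
Setting these equal: 12x = x + 9, so x = 9/11.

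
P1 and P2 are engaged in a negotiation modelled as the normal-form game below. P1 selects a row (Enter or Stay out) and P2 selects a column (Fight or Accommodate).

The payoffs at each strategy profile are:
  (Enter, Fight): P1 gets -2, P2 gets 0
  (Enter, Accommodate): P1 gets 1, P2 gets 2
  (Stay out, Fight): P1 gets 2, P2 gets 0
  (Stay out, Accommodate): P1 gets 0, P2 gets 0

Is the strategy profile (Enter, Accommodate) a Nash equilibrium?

At (Enter, Accommodate), P1 earns 1; switching to Stay out would give 0, so P1 has no profitable deviation.
P2 earns 2; switching to Fight would give 0, so P2 has no profitable deviation.
Neither player can gain by a unilateral deviation, so this profile is a Nash equilibrium.

Yes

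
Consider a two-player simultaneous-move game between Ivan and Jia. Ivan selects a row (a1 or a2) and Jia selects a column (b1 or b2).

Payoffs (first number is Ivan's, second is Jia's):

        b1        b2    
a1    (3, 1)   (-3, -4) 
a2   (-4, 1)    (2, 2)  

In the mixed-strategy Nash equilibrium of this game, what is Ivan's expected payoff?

-1/2

First find y, the probability Jia plays b1, from Ivan's indifference between a1 and a2: 3y − 3(1−y) = −4y + 2(1−y), giving y = 5/12.
Since Ivan is indifferent in equilibrium, Ivan's expected payoff equals the payoff from either row against (5/12, 7/12). Using a1: 3(5/12) − 3(7/12) = -1/2.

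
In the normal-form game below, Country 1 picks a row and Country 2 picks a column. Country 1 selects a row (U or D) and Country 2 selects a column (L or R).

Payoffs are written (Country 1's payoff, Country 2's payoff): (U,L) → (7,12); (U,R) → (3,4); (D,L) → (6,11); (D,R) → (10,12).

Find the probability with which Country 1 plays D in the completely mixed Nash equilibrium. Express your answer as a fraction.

Let x be the probability that Country 1 plays U. In a completely mixed equilibrium, Country 2 must be indifferent between L and R.
Country 2's expected payoff from L is 12x + 11(1−x); from R it is 4x + 12(1−x).
Setting these equal: x + 11 = −8x + 12, so x = 1/9.
Therefore Country 1 plays D with probability 1 − 1/9 = 8/9.

8/9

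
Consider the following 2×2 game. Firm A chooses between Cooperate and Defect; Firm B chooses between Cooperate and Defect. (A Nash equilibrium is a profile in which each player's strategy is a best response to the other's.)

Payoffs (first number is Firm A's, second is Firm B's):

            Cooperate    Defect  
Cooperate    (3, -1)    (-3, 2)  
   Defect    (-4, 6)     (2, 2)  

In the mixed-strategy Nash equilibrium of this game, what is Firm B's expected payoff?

First find p, the probability Firm A plays Cooperate, from Firm B's indifference between Cooperate and Defect: −p + 6(1−p) = 2p + 2(1−p), giving p = 4/7.
Since Firm B is indifferent in equilibrium, Firm B's expected payoff equals the payoff from either column against (4/7, 3/7). Using Cooperate: −(4/7) + 6(3/7) = 2.

2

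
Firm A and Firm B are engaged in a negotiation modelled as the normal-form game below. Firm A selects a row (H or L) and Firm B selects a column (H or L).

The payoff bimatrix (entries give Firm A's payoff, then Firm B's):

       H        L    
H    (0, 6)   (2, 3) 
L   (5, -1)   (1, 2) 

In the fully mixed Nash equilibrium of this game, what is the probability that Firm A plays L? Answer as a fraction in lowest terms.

1/2

Let p be the probability that Firm A plays H. In a completely mixed equilibrium, Firm B must be indifferent between H and L.
Firm B's expected payoff from H is 6p − (1−p); from L it is 3p + 2(1−p).
Setting these equal: 7p − 1 = p + 2, so p = 1/2.
Therefore Firm A plays L with probability 1 − 1/2 = 1/2.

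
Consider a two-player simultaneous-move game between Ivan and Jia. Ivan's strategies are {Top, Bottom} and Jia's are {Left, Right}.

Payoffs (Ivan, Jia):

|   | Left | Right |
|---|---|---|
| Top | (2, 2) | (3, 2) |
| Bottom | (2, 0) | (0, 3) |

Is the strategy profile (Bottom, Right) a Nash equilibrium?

No

At (Bottom, Right), Ivan earns 0; switching to Top would give 3, so Ivan would deviate.
Jia earns 3; switching to Left would give 0, so Jia has no profitable deviation.
Since at least one player can profitably deviate, this is not a Nash equilibrium.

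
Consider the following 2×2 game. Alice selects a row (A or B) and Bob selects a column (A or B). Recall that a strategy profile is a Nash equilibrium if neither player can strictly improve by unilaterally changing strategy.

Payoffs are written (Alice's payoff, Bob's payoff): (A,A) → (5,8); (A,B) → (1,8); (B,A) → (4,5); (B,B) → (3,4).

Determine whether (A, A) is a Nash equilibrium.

Yes

At (A, A), Alice earns 5; switching to B would give 4, so Alice has no profitable deviation.
Bob earns 8; switching to B would give 8, so Bob has no profitable deviation.
Neither player can gain by a unilateral deviation, so this profile is a Nash equilibrium.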